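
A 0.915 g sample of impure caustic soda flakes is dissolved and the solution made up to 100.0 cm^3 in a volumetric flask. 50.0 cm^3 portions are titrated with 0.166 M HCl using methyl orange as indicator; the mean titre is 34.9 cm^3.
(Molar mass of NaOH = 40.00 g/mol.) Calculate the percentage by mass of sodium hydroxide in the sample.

NaOH + HCl → NaCl + H2O
n(HCl) per titration = 0.0349 × 0.166 = 5.79 × 10^-3 mol
n(NaOH) in each aliquot = 5.79 × 10^-3 mol (1:1 ratio)
n(NaOH) in the whole flask = 5.79 × 10^-3 × 100.0/50.0 = 0.0116 mol
mass of NaOH = 0.0116 × 40.00 = 0.463 g
% NaOH = 0.463 / 0.915 × 100 = 50.7 %

50.7 %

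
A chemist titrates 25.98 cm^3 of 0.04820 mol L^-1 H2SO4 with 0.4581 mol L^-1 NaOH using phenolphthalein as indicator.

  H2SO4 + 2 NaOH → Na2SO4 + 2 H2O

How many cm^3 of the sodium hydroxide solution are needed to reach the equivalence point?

5.467 mL

n(H2SO4) = 0.02598 L × 0.04820 mol/L = 1.252 × 10^-3 mol
From the 2:1 stoichiometry, n(NaOH) = 2/1 × 1.252 × 10^-3 = 2.504 × 10^-3 mol
V(NaOH) = 2.504 × 10^-3 mol / 0.4581 mol/L = 0.005467 L = 5.467 mL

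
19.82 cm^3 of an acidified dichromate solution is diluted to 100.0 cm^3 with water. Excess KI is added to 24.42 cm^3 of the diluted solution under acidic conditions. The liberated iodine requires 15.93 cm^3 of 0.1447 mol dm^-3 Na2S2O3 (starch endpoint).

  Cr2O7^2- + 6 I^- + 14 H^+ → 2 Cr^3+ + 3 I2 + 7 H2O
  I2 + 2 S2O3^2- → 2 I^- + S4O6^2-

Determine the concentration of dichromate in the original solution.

n(S2O3^2-) = 0.01593 × 0.1447 = 2.305 × 10^-3 mol
n(I2) = n(S2O3^2-)/2 = 1.153 × 10^-3 mol
From the 1:3 ratio, n(Cr2O7^2-) in the aliquot = 1/3 × 1.153 × 10^-3 = 3.842 × 10^-4 mol
[Cr2O7^2-]_dilute = 3.842 × 10^-4 / 0.02442 = 0.01573 mol/L
[Cr2O7^2-]_original = 0.01573 × 100.0/19.82 = 0.07938 mol/L

0.07938 mol/L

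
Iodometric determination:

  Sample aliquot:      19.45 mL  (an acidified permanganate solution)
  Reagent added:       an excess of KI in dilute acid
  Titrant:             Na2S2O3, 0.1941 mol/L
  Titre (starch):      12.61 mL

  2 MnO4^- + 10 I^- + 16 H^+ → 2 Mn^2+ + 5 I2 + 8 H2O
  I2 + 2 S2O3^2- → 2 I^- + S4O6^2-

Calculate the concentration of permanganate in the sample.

0.02517 mol/L

n(S2O3^2-) = 0.01261 × 0.1941 = 2.448 × 10^-3 mol
n(I2) = n(S2O3^2-)/2 = 1.224 × 10^-3 mol
From the 2:5 ratio, n(MnO4^-) in the aliquot = 2/5 × 1.224 × 10^-3 = 4.895 × 10^-4 mol
[MnO4^-] = 4.895 × 10^-4 / 0.01945 = 0.02517 mol/L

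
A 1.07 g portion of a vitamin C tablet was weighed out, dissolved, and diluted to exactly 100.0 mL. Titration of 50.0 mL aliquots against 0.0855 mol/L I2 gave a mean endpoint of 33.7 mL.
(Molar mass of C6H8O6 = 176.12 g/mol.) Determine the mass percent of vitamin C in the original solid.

C6H8O6 + I2 → C6H6O6 + 2 HI
n(I2) per titration = 0.0337 × 0.0855 = 2.88 × 10^-3 mol
n(C6H8O6) in each aliquot = 2.88 × 10^-3 mol (1:1 ratio)
n(C6H8O6) in the whole flask = 2.88 × 10^-3 × 100.0/50.0 = 5.76 × 10^-3 mol
mass of C6H8O6 = 5.76 × 10^-3 × 176.12 = 1.01 g
% C6H8O6 = 1.01 / 1.07 × 100 = 94.9 %

94.9 %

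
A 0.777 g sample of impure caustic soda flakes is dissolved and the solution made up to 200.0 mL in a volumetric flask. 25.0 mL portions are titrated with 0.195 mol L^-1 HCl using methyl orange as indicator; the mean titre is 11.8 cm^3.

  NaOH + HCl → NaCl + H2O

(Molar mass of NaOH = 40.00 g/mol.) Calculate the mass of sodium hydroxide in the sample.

n(HCl) per titration = 0.0118 × 0.195 = 2.30 × 10^-3 mol
n(NaOH) in each aliquot = 2.30 × 10^-3 mol (1:1 ratio)
n(NaOH) in the whole flask = 2.30 × 10^-3 × 200.0/25.0 = 0.0184 mol
mass of NaOH = 0.0184 × 40.00 = 0.736 g

0.736 g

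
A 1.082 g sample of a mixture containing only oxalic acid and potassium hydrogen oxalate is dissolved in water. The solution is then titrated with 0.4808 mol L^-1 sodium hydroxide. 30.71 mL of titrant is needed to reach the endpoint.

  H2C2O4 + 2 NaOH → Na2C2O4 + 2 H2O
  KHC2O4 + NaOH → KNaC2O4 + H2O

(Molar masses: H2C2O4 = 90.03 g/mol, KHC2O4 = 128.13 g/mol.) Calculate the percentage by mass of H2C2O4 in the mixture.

40.54 %

n(NaOH) = 0.03071 × 0.4808 = 0.01477 mol
Let x = n(H2C2O4), y = n(KHC2O4).
Titrant: 2x + 1y = 0.01477;  mass: 90.03x + 128.13y = 1.082
Solving, x = 4.872 × 10^-3 mol, y = 5.021 × 10^-3 mol
mass of H2C2O4 = 4.872 × 10^-3 × 90.03 = 0.4386 g
% H2C2O4 = 0.4386 / 1.082 × 100 = 40.54 %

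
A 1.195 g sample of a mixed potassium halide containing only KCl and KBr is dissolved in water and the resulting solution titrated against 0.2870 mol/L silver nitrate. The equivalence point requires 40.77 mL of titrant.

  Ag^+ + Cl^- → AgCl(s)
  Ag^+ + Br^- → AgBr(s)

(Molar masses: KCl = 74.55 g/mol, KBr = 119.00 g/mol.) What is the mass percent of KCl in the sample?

27.71 %

n(AgNO3) = 0.04077 × 0.2870 = 0.01170 mol
Let x = n(KCl), y = n(KBr).
Titrant: 1x + 1y = 0.01170;  mass: 74.55x + 119.00y = 1.195
Solving, x = 4.441 × 10^-3 mol, y = 7.260 × 10^-3 mol
mass of KCl = 4.441 × 10^-3 × 74.55 = 0.3311 g
% KCl = 0.3311 / 1.195 × 100 = 27.71 %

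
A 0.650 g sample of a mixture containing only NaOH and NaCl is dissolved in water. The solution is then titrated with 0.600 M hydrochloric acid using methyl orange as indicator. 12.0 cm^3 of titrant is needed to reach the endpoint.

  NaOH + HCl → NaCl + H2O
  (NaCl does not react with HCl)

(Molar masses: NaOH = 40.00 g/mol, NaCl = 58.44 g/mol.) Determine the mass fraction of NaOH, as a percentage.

44.3 %

n(HCl) = 0.0120 × 0.600 = 7.20 × 10^-3 mol
Let x = n(NaOH), y = n(NaCl).
Titrant: 1x = 7.20 × 10^-3;  mass: 40.00x + 58.44y = 0.650
Solving, x = 7.20 × 10^-3 mol, y = 6.19 × 10^-3 mol
mass of NaOH = 7.20 × 10^-3 × 40.00 = 0.288 g
% NaOH = 0.288 / 0.650 × 100 = 44.3 %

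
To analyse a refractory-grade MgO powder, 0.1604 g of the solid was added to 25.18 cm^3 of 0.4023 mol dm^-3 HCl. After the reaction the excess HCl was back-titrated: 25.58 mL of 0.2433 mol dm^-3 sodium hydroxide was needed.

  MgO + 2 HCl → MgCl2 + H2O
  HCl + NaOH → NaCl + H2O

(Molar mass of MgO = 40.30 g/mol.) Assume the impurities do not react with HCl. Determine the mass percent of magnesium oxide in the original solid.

49.07 %

n(HCl) added = 0.02518 × 0.4023 = 0.01013 mol
n(NaOH) used in back-titration = 0.02558 × 0.2433 = 6.224 × 10^-3 mol
n(HCl) left over = 6.224 × 10^-3 mol (1:1 ratio)
n(HCl) consumed by analyte = 0.01013 − 6.224 × 10^-3 = 3.906 × 10^-3 mol
From the 1:2 ratio, n(MgO) = 1/2 × 3.906 × 10^-3 = 1.953 × 10^-3 mol
mass of MgO = 1.953 × 10^-3 × 40.30 = 0.07871 g
% MgO = 0.07871 / 0.1604 × 100 = 49.07 %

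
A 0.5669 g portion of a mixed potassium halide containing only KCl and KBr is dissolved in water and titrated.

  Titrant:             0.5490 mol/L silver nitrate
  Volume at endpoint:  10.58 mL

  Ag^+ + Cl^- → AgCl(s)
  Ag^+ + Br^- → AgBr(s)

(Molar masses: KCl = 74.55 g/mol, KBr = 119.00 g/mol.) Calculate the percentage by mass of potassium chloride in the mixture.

36.77 %

n(AgNO3) = 0.01058 × 0.5490 = 5.808 × 10^-3 mol
Let x = n(KCl), y = n(KBr).
Titrant: 1x + 1y = 5.808 × 10^-3;  mass: 74.55x + 119.00y = 0.5669
Solving, x = 2.796 × 10^-3 mol, y = 3.012 × 10^-3 mol
mass of KCl = 2.796 × 10^-3 × 74.55 = 0.2085 g
% KCl = 0.2085 / 0.5669 × 100 = 36.77 %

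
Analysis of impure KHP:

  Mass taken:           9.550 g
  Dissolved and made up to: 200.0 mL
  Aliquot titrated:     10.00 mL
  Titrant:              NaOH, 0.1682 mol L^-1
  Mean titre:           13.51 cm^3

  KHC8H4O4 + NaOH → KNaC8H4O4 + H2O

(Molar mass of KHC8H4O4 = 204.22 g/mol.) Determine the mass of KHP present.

n(NaOH) per titration = 0.01351 × 0.1682 = 2.272 × 10^-3 mol
n(KHC8H4O4) in each aliquot = 2.272 × 10^-3 mol (1:1 ratio)
n(KHC8H4O4) in the whole flask = 2.272 × 10^-3 × 200.0/10.00 = 0.04545 mol
mass of KHC8H4O4 = 0.04545 × 204.22 = 9.281 g

9.281 g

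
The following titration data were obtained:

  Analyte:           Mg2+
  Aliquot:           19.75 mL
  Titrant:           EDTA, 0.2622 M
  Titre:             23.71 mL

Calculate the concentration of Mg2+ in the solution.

Mg^2+ + EDTA^4- → [Mg(EDTA)]^2-
n(EDTA) = 0.02371 L × 0.2622 mol/L = 6.217 × 10^-3 mol
n(Mg2+) = 6.217 × 10^-3 mol (1:1 mole ratio)
[Mg2+] = 6.217 × 10^-3 mol / 0.01975 L = 0.3148 mol/L

0.3148 M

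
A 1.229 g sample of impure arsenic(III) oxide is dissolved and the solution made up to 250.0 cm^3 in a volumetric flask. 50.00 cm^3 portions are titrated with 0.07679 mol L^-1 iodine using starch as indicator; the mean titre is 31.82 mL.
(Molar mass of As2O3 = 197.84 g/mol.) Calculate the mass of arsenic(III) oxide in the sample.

As2O3 + 2 I2 + 2 H2O → As2O5 + 4 HI
n(I2) per titration = 0.03182 × 0.07679 = 2.443 × 10^-3 mol
From the 1:2 ratio, n(As2O3) in each aliquot = 1/2 × 2.443 × 10^-3 = 1.222 × 10^-3 mol
n(As2O3) in the whole flask = 1.222 × 10^-3 × 250.0/50.00 = 6.109 × 10^-3 mol
mass of As2O3 = 6.109 × 10^-3 × 197.84 = 1.209 g

1.209 g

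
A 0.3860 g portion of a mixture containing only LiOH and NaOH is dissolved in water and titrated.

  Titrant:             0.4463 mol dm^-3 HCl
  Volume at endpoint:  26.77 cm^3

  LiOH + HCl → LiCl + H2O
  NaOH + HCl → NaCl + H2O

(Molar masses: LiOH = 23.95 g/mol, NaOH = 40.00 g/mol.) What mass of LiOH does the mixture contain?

0.1371 g

n(HCl) = 0.02677 × 0.4463 = 0.01195 mol
Let x = n(LiOH), y = n(NaOH).
Titrant: 1x + 1y = 0.01195;  mass: 23.95x + 40.00y = 0.3860
Solving, x = 5.726 × 10^-3 mol, y = 6.222 × 10^-3 mol
mass of LiOH = 5.726 × 10^-3 × 23.95 = 0.1371 g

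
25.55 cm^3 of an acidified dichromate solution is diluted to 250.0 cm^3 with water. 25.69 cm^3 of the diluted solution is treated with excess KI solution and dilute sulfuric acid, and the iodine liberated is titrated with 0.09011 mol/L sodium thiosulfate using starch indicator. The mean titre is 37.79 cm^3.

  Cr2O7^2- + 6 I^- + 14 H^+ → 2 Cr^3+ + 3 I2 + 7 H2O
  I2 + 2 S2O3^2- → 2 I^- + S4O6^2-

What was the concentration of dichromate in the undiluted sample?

n(S2O3^2-) = 0.03779 × 0.09011 = 3.405 × 10^-3 mol
n(I2) = n(S2O3^2-)/2 = 1.703 × 10^-3 mol
From the 1:3 ratio, n(Cr2O7^2-) in the aliquot = 1/3 × 1.703 × 10^-3 = 5.675 × 10^-4 mol
[Cr2O7^2-]_dilute = 5.675 × 10^-4 / 0.02569 = 0.02209 mol/L
[Cr2O7^2-]_original = 0.02209 × 250.0/25.55 = 0.2162 mol/L

0.2162 mol/L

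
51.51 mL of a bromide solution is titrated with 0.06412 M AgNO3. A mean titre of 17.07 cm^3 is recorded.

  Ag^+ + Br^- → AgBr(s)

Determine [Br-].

0.02125 M

n(AgNO3) = 0.01707 L × 0.06412 mol/L = 1.095 × 10^-3 mol
n(Br-) = 1.095 × 10^-3 mol (1:1 mole ratio)
[Br-] = 1.095 × 10^-3 mol / 0.05151 L = 0.02125 mol/L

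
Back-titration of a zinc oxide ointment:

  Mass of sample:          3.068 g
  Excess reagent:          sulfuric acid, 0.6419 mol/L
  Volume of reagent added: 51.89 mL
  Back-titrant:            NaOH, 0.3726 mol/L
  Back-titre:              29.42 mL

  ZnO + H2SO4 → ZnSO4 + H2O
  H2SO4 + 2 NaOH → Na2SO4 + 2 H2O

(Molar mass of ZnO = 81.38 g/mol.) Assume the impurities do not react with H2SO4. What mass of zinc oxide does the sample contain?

n(H2SO4) added = 0.05189 × 0.6419 = 0.03331 mol
n(NaOH) used in back-titration = 0.02942 × 0.3726 = 0.01096 mol
From the 1:2 ratio, n(H2SO4) left over = 1/2 × 0.01096 = 5.481 × 10^-3 mol
n(H2SO4) consumed by analyte = 0.03331 − 5.481 × 10^-3 = 0.02783 mol
n(ZnO) = 0.02783 mol (1:1 ratio)
mass of ZnO = 0.02783 × 81.38 = 2.265 g

2.265 g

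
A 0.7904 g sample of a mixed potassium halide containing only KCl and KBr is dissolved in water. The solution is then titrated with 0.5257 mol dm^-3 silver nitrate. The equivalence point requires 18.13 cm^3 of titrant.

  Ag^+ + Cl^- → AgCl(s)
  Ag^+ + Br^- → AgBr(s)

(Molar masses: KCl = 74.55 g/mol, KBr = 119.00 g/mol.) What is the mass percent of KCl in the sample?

n(AgNO3) = 0.01813 × 0.5257 = 9.531 × 10^-3 mol
Let x = n(KCl), y = n(KBr).
Titrant: 1x + 1y = 9.531 × 10^-3;  mass: 74.55x + 119.00y = 0.7904
Solving, x = 7.734 × 10^-3 mol, y = 1.797 × 10^-3 mol
mass of KCl = 7.734 × 10^-3 × 74.55 = 0.5766 g
% KCl = 0.5766 / 0.7904 × 100 = 72.95 %

72.95 %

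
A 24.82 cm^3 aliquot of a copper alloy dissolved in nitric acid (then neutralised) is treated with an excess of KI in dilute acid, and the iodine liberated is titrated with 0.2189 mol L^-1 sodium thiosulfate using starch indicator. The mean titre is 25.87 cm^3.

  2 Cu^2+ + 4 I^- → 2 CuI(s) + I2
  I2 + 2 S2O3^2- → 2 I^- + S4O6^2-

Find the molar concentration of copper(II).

0.2282 mol/L

n(S2O3^2-) = 0.02587 × 0.2189 = 5.663 × 10^-3 mol
n(I2) = n(S2O3^2-)/2 = 2.831 × 10^-3 mol
From the 2:1 ratio, n(Cu2+) in the aliquot = 2/1 × 2.831 × 10^-3 = 5.663 × 10^-3 mol
[Cu2+] = 5.663 × 10^-3 / 0.02482 = 0.2282 mol/L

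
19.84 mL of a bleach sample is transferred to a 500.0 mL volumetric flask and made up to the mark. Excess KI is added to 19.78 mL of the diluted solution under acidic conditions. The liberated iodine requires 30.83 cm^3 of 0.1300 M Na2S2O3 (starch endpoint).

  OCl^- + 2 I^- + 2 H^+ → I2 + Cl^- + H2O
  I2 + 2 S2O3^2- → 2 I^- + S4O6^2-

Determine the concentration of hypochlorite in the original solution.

n(S2O3^2-) = 0.03083 × 0.1300 = 4.008 × 10^-3 mol
n(I2) = n(S2O3^2-)/2 = 2.004 × 10^-3 mol
n(OCl^-) in the aliquot = 2.004 × 10^-3 mol (1:1 ratio)
[OCl^-]_dilute = 2.004 × 10^-3 / 0.01978 = 0.1013 mol/L
[OCl^-]_original = 0.1013 × 500.0/19.84 = 2.553 mol/L

2.553 M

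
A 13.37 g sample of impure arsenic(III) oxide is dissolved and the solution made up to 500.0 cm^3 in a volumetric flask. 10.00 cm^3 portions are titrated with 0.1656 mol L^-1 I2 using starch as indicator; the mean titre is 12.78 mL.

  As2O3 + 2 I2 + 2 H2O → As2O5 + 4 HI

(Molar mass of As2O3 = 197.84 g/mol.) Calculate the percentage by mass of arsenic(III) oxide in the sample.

78.29 %

n(I2) per titration = 0.01278 × 0.1656 = 2.116 × 10^-3 mol
From the 1:2 ratio, n(As2O3) in each aliquot = 1/2 × 2.116 × 10^-3 = 1.058 × 10^-3 mol
n(As2O3) in the whole flask = 1.058 × 10^-3 × 500.0/10.00 = 0.05291 mol
mass of As2O3 = 0.05291 × 197.84 = 10.47 g
% As2O3 = 10.47 / 13.37 × 100 = 78.29 %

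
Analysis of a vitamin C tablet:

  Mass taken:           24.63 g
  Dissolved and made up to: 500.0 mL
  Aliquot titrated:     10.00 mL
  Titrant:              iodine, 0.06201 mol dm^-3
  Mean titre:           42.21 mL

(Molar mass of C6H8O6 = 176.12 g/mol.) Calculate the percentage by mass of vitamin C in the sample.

93.58 %

C6H8O6 + I2 → C6H6O6 + 2 HI
n(I2) per titration = 0.04221 × 0.06201 = 2.617 × 10^-3 mol
n(C6H8O6) in each aliquot = 2.617 × 10^-3 mol (1:1 ratio)
n(C6H8O6) in the whole flask = 2.617 × 10^-3 × 500.0/10.00 = 0.1309 mol
mass of C6H8O6 = 0.1309 × 176.12 = 23.05 g
% C6H8O6 = 23.05 / 24.63 × 100 = 93.58 %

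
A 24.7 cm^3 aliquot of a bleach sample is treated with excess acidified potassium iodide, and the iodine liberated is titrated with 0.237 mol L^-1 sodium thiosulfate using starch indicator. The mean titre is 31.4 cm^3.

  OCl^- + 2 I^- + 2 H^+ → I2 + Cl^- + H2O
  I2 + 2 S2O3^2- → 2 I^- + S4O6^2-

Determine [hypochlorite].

n(S2O3^2-) = 0.0314 × 0.237 = 7.44 × 10^-3 mol
n(I2) = n(S2O3^2-)/2 = 3.72 × 10^-3 mol
n(OCl^-) in the aliquot = 3.72 × 10^-3 mol (1:1 ratio)
[OCl^-] = 3.72 × 10^-3 / 0.0247 = 0.151 mol/L

0.151 mol/L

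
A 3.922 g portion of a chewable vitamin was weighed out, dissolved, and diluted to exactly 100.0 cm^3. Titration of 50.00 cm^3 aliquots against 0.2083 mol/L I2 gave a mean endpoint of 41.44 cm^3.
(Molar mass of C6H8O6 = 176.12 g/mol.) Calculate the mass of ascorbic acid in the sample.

3.041 g

C6H8O6 + I2 → C6H6O6 + 2 HI
n(I2) per titration = 0.04144 × 0.2083 = 8.632 × 10^-3 mol
n(C6H8O6) in each aliquot = 8.632 × 10^-3 mol (1:1 ratio)
n(C6H8O6) in the whole flask = 8.632 × 10^-3 × 100.0/50.00 = 0.01726 mol
mass of C6H8O6 = 0.01726 × 176.12 = 3.041 g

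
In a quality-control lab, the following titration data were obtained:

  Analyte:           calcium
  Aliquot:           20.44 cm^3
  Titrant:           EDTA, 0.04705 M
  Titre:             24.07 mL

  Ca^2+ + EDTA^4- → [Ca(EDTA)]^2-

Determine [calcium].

n(EDTA) = 0.02407 L × 0.04705 mol/L = 1.132 × 10^-3 mol
n(Ca2+) = 1.132 × 10^-3 mol (1:1 mole ratio)
[Ca2+] = 1.132 × 10^-3 mol / 0.02044 L = 0.05541 mol/L

0.05541 M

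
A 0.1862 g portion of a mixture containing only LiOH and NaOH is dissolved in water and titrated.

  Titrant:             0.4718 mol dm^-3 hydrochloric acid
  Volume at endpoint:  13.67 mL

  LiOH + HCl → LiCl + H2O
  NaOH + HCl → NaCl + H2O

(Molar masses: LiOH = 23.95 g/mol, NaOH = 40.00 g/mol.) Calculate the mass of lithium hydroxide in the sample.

n(HCl) = 0.01367 × 0.4718 = 6.450 × 10^-3 mol
Let x = n(LiOH), y = n(NaOH).
Titrant: 1x + 1y = 6.450 × 10^-3;  mass: 23.95x + 40.00y = 0.1862
Solving, x = 4.472 × 10^-3 mol, y = 1.977 × 10^-3 mol
mass of LiOH = 4.472 × 10^-3 × 23.95 = 0.1071 g

0.1071 g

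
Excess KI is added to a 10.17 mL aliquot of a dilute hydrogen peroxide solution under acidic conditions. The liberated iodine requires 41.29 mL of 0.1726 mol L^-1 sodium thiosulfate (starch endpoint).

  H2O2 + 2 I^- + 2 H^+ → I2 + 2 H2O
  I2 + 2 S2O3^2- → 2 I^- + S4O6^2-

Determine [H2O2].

n(S2O3^2-) = 0.04129 × 0.1726 = 7.127 × 10^-3 mol
n(I2) = n(S2O3^2-)/2 = 3.563 × 10^-3 mol
n(H2O2) in the aliquot = 3.563 × 10^-3 mol (1:1 ratio)
[H2O2] = 3.563 × 10^-3 / 0.01017 = 0.3504 mol/L

0.3504 mol/L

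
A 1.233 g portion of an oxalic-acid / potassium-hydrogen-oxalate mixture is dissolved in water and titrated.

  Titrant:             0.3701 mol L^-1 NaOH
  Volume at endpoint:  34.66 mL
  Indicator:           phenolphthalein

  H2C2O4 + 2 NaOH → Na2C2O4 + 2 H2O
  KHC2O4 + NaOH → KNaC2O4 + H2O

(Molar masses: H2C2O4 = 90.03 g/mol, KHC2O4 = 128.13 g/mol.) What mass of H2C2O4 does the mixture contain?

n(NaOH) = 0.03466 × 0.3701 = 0.01283 mol
Let x = n(H2C2O4), y = n(KHC2O4).
Titrant: 2x + 1y = 0.01283;  mass: 90.03x + 128.13y = 1.233
Solving, x = 2.470 × 10^-3 mol, y = 7.887 × 10^-3 mol
mass of H2C2O4 = 2.470 × 10^-3 × 90.03 = 0.2224 g

0.2224 g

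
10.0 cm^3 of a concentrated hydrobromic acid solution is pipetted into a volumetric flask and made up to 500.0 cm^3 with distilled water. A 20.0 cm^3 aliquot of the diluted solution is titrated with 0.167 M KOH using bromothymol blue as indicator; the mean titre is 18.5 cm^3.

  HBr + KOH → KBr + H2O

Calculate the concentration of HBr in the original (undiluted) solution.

7.72 M

n(KOH) = 0.0185 × 0.167 = 3.09 × 10^-3 mol
n(HBr) in the aliquot = 3.09 × 10^-3 mol (1:1 ratio)
[HBr]_dilute = 3.09 × 10^-3 / 0.0200 = 0.154 mol/L
Dilution factor = 500.0 / 10.0 = 50.00
[HBr]_stock = 0.154 × 50.00 = 7.72 mol/L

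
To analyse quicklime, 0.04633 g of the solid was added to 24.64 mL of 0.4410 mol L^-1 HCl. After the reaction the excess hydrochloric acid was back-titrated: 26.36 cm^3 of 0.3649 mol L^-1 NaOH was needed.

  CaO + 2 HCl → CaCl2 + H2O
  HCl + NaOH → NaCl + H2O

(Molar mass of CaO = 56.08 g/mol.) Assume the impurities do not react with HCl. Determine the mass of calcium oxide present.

n(HCl) added = 0.02464 × 0.4410 = 0.01087 mol
n(NaOH) used in back-titration = 0.02636 × 0.3649 = 9.619 × 10^-3 mol
n(HCl) left over = 9.619 × 10^-3 mol (1:1 ratio)
n(HCl) consumed by analyte = 0.01087 − 9.619 × 10^-3 = 1.247 × 10^-3 mol
From the 1:2 ratio, n(CaO) = 1/2 × 1.247 × 10^-3 = 6.237 × 10^-4 mol
mass of CaO = 6.237 × 10^-4 × 56.08 = 0.03498 g

0.03498 g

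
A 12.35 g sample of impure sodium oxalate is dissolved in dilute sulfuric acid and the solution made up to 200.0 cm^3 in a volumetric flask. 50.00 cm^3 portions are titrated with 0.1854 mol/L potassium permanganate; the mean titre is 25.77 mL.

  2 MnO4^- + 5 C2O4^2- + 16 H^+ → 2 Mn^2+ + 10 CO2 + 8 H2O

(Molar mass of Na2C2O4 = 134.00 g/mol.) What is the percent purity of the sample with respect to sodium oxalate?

51.84 %

n(KMnO4) per titration = 0.02577 × 0.1854 = 4.778 × 10^-3 mol
From the 5:2 ratio, n(Na2C2O4) in each aliquot = 5/2 × 4.778 × 10^-3 = 0.01194 mol
n(Na2C2O4) in the whole flask = 0.01194 × 200.0/50.00 = 0.04778 mol
mass of Na2C2O4 = 0.04778 × 134.00 = 6.402 g
% Na2C2O4 = 6.402 / 12.35 × 100 = 51.84 %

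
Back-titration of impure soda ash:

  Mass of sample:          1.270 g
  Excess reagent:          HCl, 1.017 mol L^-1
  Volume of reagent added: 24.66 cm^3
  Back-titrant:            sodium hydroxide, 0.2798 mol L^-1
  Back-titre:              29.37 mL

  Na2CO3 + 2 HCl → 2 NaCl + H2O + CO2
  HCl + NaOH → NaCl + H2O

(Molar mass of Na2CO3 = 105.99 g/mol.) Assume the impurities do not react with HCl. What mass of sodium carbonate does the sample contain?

0.8936 g

n(HCl) added = 0.02466 × 1.017 = 0.02508 mol
n(NaOH) used in back-titration = 0.02937 × 0.2798 = 8.218 × 10^-3 mol
n(HCl) left over = 8.218 × 10^-3 mol (1:1 ratio)
n(HCl) consumed by analyte = 0.02508 − 8.218 × 10^-3 = 0.01686 mol
From the 1:2 ratio, n(Na2CO3) = 1/2 × 0.01686 = 8.431 × 10^-3 mol
mass of Na2CO3 = 8.431 × 10^-3 × 105.99 = 0.8936 g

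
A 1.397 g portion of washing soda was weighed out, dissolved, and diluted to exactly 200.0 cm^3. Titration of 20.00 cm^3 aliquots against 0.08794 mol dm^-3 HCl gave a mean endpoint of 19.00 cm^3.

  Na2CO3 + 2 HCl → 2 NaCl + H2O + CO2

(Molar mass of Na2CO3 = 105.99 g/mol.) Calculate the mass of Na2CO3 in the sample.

n(HCl) per titration = 0.01900 × 0.08794 = 1.671 × 10^-3 mol
From the 1:2 ratio, n(Na2CO3) in each aliquot = 1/2 × 1.671 × 10^-3 = 8.354 × 10^-4 mol
n(Na2CO3) in the whole flask = 8.354 × 10^-4 × 200.0/20.00 = 8.354 × 10^-3 mol
mass of Na2CO3 = 8.354 × 10^-3 × 105.99 = 0.8855 g

0.8855 g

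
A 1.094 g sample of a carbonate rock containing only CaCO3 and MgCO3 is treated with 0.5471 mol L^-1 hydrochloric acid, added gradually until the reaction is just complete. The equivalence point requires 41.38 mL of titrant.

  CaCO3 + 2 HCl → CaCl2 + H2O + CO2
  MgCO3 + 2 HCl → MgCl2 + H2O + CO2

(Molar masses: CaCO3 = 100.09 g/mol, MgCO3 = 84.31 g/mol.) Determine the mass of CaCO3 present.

n(HCl) = 0.04138 × 0.5471 = 0.02264 mol
Let x = n(CaCO3), y = n(MgCO3).
Titrant: 2x + 2y = 0.02264;  mass: 100.09x + 84.31y = 1.094
Solving, x = 8.850 × 10^-3 mol, y = 2.469 × 10^-3 mol
mass of CaCO3 = 8.850 × 10^-3 × 100.09 = 0.8858 g

0.8858 g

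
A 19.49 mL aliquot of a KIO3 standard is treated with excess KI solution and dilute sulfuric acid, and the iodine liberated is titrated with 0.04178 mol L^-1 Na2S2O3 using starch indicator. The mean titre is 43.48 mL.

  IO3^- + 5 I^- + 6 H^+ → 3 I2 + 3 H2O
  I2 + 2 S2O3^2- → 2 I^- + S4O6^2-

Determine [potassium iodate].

0.01553 mol/L

n(S2O3^2-) = 0.04348 × 0.04178 = 1.817 × 10^-3 mol
n(I2) = n(S2O3^2-)/2 = 9.083 × 10^-4 mol
From the 1:3 ratio, n(IO3^-) in the aliquot = 1/3 × 9.083 × 10^-4 = 3.028 × 10^-4 mol
[IO3^-] = 3.028 × 10^-4 / 0.01949 = 0.01553 mol/L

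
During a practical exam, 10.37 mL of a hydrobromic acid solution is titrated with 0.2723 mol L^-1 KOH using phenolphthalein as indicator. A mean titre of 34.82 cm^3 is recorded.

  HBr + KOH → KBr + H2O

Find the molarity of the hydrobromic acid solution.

n(KOH) = 0.03482 L × 0.2723 mol/L = 9.481 × 10^-3 mol
n(HBr) = 9.481 × 10^-3 mol (1:1 mole ratio)
[HBr] = 9.481 × 10^-3 mol / 0.01037 L = 0.9143 mol/L

0.9143 mol/L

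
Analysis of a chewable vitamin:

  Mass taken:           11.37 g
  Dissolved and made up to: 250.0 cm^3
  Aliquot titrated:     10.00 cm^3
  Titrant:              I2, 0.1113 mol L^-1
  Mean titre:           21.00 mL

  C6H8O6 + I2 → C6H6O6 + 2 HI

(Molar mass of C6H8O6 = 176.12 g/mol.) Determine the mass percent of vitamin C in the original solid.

n(I2) per titration = 0.02100 × 0.1113 = 2.337 × 10^-3 mol
n(C6H8O6) in each aliquot = 2.337 × 10^-3 mol (1:1 ratio)
n(C6H8O6) in the whole flask = 2.337 × 10^-3 × 250.0/10.00 = 0.05843 mol
mass of C6H8O6 = 0.05843 × 176.12 = 10.29 g
% C6H8O6 = 10.29 / 11.37 × 100 = 90.51 %

90.51 %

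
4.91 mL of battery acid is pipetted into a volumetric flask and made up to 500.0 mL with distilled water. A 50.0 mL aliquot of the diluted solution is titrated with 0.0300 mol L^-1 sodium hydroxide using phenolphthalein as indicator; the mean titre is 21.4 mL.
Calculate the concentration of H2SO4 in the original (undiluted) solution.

H2SO4 + 2 NaOH → Na2SO4 + 2 H2O
n(NaOH) = 0.0214 × 0.0300 = 6.42 × 10^-4 mol
From the 1:2 ratio, n(H2SO4) in the aliquot = 1/2 × 6.42 × 10^-4 = 3.21 × 10^-4 mol
[H2SO4]_dilute = 3.21 × 10^-4 / 0.0500 = 0.00642 mol/L
Dilution factor = 500.0 / 4.91 = 101.8
[H2SO4]_stock = 0.00642 × 101.8 = 0.654 mol/L

0.654 mol/L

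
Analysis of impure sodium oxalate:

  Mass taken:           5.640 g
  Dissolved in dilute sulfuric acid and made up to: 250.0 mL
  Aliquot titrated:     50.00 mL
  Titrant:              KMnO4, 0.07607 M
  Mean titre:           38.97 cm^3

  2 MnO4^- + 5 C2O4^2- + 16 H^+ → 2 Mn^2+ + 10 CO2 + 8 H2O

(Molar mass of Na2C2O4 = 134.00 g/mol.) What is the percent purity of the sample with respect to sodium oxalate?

88.04 %

n(KMnO4) per titration = 0.03897 × 0.07607 = 2.964 × 10^-3 mol
From the 5:2 ratio, n(Na2C2O4) in each aliquot = 5/2 × 2.964 × 10^-3 = 7.411 × 10^-3 mol
n(Na2C2O4) in the whole flask = 7.411 × 10^-3 × 250.0/50.00 = 0.03706 mol
mass of Na2C2O4 = 0.03706 × 134.00 = 4.965 g
% Na2C2O4 = 4.965 / 5.640 × 100 = 88.04 %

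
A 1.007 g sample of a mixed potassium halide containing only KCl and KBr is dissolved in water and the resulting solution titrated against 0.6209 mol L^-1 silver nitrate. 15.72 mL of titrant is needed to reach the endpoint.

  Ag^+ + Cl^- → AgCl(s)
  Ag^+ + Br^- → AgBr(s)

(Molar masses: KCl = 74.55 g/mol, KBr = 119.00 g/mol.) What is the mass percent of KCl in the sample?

n(AgNO3) = 0.01572 × 0.6209 = 9.761 × 10^-3 mol
Let x = n(KCl), y = n(KBr).
Titrant: 1x + 1y = 9.761 × 10^-3;  mass: 74.55x + 119.00y = 1.007
Solving, x = 3.476 × 10^-3 mol, y = 6.285 × 10^-3 mol
mass of KCl = 3.476 × 10^-3 × 74.55 = 0.2591 g
% KCl = 0.2591 / 1.007 × 100 = 25.73 %

25.73 %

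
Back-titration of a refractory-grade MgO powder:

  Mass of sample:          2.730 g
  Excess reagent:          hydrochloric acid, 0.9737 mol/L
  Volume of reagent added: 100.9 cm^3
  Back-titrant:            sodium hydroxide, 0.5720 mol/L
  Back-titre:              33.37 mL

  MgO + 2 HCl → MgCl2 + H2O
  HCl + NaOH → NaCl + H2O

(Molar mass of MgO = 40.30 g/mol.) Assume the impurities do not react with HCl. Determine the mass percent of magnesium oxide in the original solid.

n(HCl) added = 0.1009 × 0.9737 = 0.09825 mol
n(NaOH) used in back-titration = 0.03337 × 0.5720 = 0.01909 mol
n(HCl) left over = 0.01909 mol (1:1 ratio)
n(HCl) consumed by analyte = 0.09825 − 0.01909 = 0.07916 mol
From the 1:2 ratio, n(MgO) = 1/2 × 0.07916 = 0.03958 mol
mass of MgO = 0.03958 × 40.30 = 1.595 g
% MgO = 1.595 / 2.730 × 100 = 58.43 %

58.43 %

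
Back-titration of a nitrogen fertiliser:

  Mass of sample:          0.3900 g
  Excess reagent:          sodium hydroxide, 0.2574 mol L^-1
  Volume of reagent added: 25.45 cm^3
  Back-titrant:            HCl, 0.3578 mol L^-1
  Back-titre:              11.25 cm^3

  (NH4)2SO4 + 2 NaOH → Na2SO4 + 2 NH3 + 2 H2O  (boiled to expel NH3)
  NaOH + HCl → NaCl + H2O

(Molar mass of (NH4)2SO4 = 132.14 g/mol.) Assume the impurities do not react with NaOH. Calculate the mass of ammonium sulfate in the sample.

n(NaOH) added = 0.02545 × 0.2574 = 6.551 × 10^-3 mol
n(HCl) used in back-titration = 0.01125 × 0.3578 = 4.025 × 10^-3 mol
n(NaOH) left over = 4.025 × 10^-3 mol (1:1 ratio)
n(NaOH) consumed by analyte = 6.551 × 10^-3 − 4.025 × 10^-3 = 2.526 × 10^-3 mol
From the 1:2 ratio, n((NH4)2SO4) = 1/2 × 2.526 × 10^-3 = 1.263 × 10^-3 mol
mass of (NH4)2SO4 = 1.263 × 10^-3 × 132.14 = 0.1669 g

0.1669 g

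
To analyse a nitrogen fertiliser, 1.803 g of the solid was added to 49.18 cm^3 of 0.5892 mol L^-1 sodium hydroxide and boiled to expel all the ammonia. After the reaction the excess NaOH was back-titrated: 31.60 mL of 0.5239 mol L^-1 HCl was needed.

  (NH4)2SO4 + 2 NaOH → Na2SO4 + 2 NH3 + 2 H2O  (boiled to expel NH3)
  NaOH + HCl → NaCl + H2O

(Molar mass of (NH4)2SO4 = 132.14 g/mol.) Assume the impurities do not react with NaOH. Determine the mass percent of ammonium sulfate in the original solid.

n(NaOH) added = 0.04918 × 0.5892 = 0.02898 mol
n(HCl) used in back-titration = 0.03160 × 0.5239 = 0.01656 mol
n(NaOH) left over = 0.01656 mol (1:1 ratio)
n(NaOH) consumed by analyte = 0.02898 − 0.01656 = 0.01242 mol
From the 1:2 ratio, n((NH4)2SO4) = 1/2 × 0.01242 = 6.211 × 10^-3 mol
mass of (NH4)2SO4 = 6.211 × 10^-3 × 132.14 = 0.8207 g
% (NH4)2SO4 = 0.8207 / 1.803 × 100 = 45.52 %

45.52 %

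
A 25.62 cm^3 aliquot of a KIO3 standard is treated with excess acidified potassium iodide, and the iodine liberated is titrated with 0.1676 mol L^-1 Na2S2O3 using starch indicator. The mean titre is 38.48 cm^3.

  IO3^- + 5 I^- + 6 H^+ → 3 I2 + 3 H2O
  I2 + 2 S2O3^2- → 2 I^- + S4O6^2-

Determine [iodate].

n(S2O3^2-) = 0.03848 × 0.1676 = 6.449 × 10^-3 mol
n(I2) = n(S2O3^2-)/2 = 3.225 × 10^-3 mol
From the 1:3 ratio, n(IO3^-) in the aliquot = 1/3 × 3.225 × 10^-3 = 1.075 × 10^-3 mol
[IO3^-] = 1.075 × 10^-3 / 0.02562 = 0.04195 mol/L

0.04195 mol/L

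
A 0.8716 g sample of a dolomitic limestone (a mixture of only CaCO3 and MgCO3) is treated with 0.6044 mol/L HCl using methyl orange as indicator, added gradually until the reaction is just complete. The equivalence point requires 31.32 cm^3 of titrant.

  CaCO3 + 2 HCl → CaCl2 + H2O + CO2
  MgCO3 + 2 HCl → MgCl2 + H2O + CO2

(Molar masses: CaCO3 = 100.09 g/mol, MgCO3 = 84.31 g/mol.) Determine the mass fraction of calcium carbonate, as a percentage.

n(HCl) = 0.03132 × 0.6044 = 0.01893 mol
Let x = n(CaCO3), y = n(MgCO3).
Titrant: 2x + 2y = 0.01893;  mass: 100.09x + 84.31y = 0.8716
Solving, x = 4.665 × 10^-3 mol, y = 4.800 × 10^-3 mol
mass of CaCO3 = 4.665 × 10^-3 × 100.09 = 0.4669 g
% CaCO3 = 0.4669 / 0.8716 × 100 = 53.57 %

53.57 %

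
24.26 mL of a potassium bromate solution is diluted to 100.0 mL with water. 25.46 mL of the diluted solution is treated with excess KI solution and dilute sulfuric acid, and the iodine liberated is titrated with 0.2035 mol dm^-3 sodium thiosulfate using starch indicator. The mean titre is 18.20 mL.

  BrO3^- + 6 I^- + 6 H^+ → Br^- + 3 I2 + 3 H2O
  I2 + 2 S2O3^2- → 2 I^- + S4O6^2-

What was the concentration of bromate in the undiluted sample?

n(S2O3^2-) = 0.01820 × 0.2035 = 3.704 × 10^-3 mol
n(I2) = n(S2O3^2-)/2 = 1.852 × 10^-3 mol
From the 1:3 ratio, n(BrO3^-) in the aliquot = 1/3 × 1.852 × 10^-3 = 6.173 × 10^-4 mol
[BrO3^-]_dilute = 6.173 × 10^-4 / 0.02546 = 0.02425 mol/L
[BrO3^-]_original = 0.02425 × 100.0/24.26 = 0.09994 mol/L

0.09994 mol/L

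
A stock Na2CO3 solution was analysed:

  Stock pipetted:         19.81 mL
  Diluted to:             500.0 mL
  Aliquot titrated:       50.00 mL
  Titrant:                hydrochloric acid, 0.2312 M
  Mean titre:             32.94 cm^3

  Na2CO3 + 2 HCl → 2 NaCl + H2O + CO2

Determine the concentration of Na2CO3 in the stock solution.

n(HCl) = 0.03294 × 0.2312 = 7.616 × 10^-3 mol
From the 1:2 ratio, n(Na2CO3) in the aliquot = 1/2 × 7.616 × 10^-3 = 3.808 × 10^-3 mol
[Na2CO3]_dilute = 3.808 × 10^-3 / 0.05000 = 0.07616 mol/L
Dilution factor = 500.0 / 19.81 = 25.24
[Na2CO3]_stock = 0.07616 × 25.24 = 1.922 mol/L

1.922 M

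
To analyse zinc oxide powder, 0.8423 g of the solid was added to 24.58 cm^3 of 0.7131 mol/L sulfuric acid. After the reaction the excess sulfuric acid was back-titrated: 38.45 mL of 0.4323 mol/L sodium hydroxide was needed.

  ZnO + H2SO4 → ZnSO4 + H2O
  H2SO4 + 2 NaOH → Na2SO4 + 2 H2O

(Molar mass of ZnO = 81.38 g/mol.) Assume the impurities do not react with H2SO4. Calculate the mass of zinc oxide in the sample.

0.7501 g

n(H2SO4) added = 0.02458 × 0.7131 = 0.01753 mol
n(NaOH) used in back-titration = 0.03845 × 0.4323 = 0.01662 mol
From the 1:2 ratio, n(H2SO4) left over = 1/2 × 0.01662 = 8.311 × 10^-3 mol
n(H2SO4) consumed by analyte = 0.01753 − 8.311 × 10^-3 = 9.217 × 10^-3 mol
n(ZnO) = 9.217 × 10^-3 mol (1:1 ratio)
mass of ZnO = 9.217 × 10^-3 × 81.38 = 0.7501 g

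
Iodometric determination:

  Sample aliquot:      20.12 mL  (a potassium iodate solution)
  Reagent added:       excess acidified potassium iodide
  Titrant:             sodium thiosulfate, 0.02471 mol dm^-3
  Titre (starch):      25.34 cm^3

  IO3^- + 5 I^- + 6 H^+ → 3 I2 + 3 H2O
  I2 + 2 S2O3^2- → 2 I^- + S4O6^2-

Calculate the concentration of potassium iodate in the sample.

n(S2O3^2-) = 0.02534 × 0.02471 = 6.262 × 10^-4 mol
n(I2) = n(S2O3^2-)/2 = 3.131 × 10^-4 mol
From the 1:3 ratio, n(IO3^-) in the aliquot = 1/3 × 3.131 × 10^-4 = 1.044 × 10^-4 mol
[IO3^-] = 1.044 × 10^-4 / 0.02012 = 0.005187 mol/L

0.005187 mol/L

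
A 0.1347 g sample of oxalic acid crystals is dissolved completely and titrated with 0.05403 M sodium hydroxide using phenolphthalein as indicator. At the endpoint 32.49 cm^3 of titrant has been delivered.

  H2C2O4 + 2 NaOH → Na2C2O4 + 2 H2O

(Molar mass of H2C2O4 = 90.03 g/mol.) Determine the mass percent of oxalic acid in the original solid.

58.66 %

n(NaOH) = 0.03249 L × 0.05403 mol/L = 1.755 × 10^-3 mol
From the 1:2 ratio, n(H2C2O4) = 1/2 × 1.755 × 10^-3 = 8.777 × 10^-4 mol
mass of H2C2O4 = 8.777 × 10^-4 × 90.03 g/mol = 0.07902 g
% H2C2O4 = 0.07902 / 0.1347 × 100 = 58.66 %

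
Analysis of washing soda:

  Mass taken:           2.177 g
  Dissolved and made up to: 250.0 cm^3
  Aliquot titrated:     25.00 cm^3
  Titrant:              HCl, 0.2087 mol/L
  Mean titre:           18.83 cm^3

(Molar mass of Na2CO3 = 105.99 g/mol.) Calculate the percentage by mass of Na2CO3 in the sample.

Na2CO3 + 2 HCl → 2 NaCl + H2O + CO2
n(HCl) per titration = 0.01883 × 0.2087 = 3.930 × 10^-3 mol
From the 1:2 ratio, n(Na2CO3) in each aliquot = 1/2 × 3.930 × 10^-3 = 1.965 × 10^-3 mol
n(Na2CO3) in the whole flask = 1.965 × 10^-3 × 250.0/25.00 = 0.01965 mol
mass of Na2CO3 = 0.01965 × 105.99 = 2.083 g
% Na2CO3 = 2.083 / 2.177 × 100 = 95.66 %

95.66 %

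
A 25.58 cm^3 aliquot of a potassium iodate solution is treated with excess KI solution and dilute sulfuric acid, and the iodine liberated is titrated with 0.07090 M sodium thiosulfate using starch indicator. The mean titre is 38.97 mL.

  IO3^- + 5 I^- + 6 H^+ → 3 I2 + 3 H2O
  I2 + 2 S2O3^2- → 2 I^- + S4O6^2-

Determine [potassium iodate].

0.01800 M

n(S2O3^2-) = 0.03897 × 0.07090 = 2.763 × 10^-3 mol
n(I2) = n(S2O3^2-)/2 = 1.381 × 10^-3 mol
From the 1:3 ratio, n(IO3^-) in the aliquot = 1/3 × 1.381 × 10^-3 = 4.605 × 10^-4 mol
[IO3^-] = 4.605 × 10^-4 / 0.02558 = 0.01800 mol/L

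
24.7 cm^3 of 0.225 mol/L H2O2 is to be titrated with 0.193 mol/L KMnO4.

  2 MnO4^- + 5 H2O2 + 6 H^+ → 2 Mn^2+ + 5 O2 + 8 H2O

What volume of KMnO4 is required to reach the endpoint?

n(H2O2) = 0.0247 L × 0.225 mol/L = 5.56 × 10^-3 mol
From the 2:5 stoichiometry, n(KMnO4) = 2/5 × 5.56 × 10^-3 = 2.22 × 10^-3 mol
V(KMnO4) = 2.22 × 10^-3 mol / 0.193 mol/L = 0.0115 L = 11.5 mL

11.5 mL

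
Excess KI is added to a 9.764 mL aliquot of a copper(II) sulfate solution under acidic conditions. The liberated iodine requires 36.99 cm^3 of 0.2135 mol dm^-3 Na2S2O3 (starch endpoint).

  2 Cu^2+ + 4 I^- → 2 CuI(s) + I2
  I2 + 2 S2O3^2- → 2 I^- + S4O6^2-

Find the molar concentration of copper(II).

n(S2O3^2-) = 0.03699 × 0.2135 = 7.897 × 10^-3 mol
n(I2) = n(S2O3^2-)/2 = 3.949 × 10^-3 mol
From the 2:1 ratio, n(Cu2+) in the aliquot = 2/1 × 3.949 × 10^-3 = 7.897 × 10^-3 mol
[Cu2+] = 7.897 × 10^-3 / 0.009764 = 0.8088 mol/L

0.8088 mol/L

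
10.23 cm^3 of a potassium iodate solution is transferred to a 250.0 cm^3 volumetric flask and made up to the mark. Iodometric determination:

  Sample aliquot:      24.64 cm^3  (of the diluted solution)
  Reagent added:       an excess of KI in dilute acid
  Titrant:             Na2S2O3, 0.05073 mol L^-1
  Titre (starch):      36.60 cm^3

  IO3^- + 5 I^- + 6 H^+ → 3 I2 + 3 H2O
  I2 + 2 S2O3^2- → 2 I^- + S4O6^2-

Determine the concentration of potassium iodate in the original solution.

0.3069 mol/L

n(S2O3^2-) = 0.03660 × 0.05073 = 1.857 × 10^-3 mol
n(I2) = n(S2O3^2-)/2 = 9.284 × 10^-4 mol
From the 1:3 ratio, n(IO3^-) in the aliquot = 1/3 × 9.284 × 10^-4 = 3.095 × 10^-4 mol
[IO3^-]_dilute = 3.095 × 10^-4 / 0.02464 = 0.01256 mol/L
[IO3^-]_original = 0.01256 × 250.0/10.23 = 0.3069 mol/L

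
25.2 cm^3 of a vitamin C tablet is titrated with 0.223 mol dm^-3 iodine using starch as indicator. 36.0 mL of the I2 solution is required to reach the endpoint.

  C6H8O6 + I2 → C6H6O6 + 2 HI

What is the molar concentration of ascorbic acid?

n(I2) = 0.0360 L × 0.223 mol/L = 8.03 × 10^-3 mol
n(C6H8O6) = 8.03 × 10^-3 mol (1:1 mole ratio)
[C6H8O6] = 8.03 × 10^-3 mol / 0.0252 L = 0.319 mol/L

0.319 mol/L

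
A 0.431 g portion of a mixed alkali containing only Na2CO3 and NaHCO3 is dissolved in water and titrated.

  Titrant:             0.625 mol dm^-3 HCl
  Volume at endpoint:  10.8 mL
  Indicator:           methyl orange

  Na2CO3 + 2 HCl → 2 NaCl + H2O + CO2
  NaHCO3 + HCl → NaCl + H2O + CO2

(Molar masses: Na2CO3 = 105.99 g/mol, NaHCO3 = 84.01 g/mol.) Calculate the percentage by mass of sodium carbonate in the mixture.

53.9 %

n(HCl) = 0.0108 × 0.625 = 6.75 × 10^-3 mol
Let x = n(Na2CO3), y = n(NaHCO3).
Titrant: 2x + 1y = 6.75 × 10^-3;  mass: 105.99x + 84.01y = 0.431
Solving, x = 2.19 × 10^-3 mol, y = 2.36 × 10^-3 mol
mass of Na2CO3 = 2.19 × 10^-3 × 105.99 = 0.232 g
% Na2CO3 = 0.232 / 0.431 × 100 = 53.9 %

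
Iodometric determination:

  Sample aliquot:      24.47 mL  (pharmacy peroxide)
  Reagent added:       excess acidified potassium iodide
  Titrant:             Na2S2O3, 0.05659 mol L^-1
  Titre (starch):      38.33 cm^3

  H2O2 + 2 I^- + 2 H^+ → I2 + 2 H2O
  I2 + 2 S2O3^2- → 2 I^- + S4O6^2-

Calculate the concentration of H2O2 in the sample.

0.04432 mol/L

n(S2O3^2-) = 0.03833 × 0.05659 = 2.169 × 10^-3 mol
n(I2) = n(S2O3^2-)/2 = 1.085 × 10^-3 mol
n(H2O2) in the aliquot = 1.085 × 10^-3 mol (1:1 ratio)
[H2O2] = 1.085 × 10^-3 / 0.02447 = 0.04432 mol/L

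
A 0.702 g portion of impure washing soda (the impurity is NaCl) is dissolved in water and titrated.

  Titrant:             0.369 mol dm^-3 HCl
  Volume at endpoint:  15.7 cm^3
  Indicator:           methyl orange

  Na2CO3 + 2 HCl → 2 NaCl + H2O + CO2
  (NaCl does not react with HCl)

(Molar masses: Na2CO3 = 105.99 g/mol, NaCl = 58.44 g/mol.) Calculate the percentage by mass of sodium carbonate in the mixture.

43.7 %

n(HCl) = 0.0157 × 0.369 = 5.79 × 10^-3 mol
Let x = n(Na2CO3), y = n(NaCl).
Titrant: 2x = 5.79 × 10^-3;  mass: 105.99x + 58.44y = 0.702
Solving, x = 2.90 × 10^-3 mol, y = 6.76 × 10^-3 mol
mass of Na2CO3 = 2.90 × 10^-3 × 105.99 = 0.307 g
% Na2CO3 = 0.307 / 0.702 × 100 = 43.7 %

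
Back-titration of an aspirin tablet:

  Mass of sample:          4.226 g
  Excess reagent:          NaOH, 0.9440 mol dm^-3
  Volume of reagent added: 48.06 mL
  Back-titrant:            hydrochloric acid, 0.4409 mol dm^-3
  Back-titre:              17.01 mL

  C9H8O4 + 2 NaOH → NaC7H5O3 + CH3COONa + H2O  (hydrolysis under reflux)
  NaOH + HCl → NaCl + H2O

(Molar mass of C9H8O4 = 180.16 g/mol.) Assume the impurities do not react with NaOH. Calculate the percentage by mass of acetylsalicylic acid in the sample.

80.72 %

n(NaOH) added = 0.04806 × 0.9440 = 0.04537 mol
n(HCl) used in back-titration = 0.01701 × 0.4409 = 7.500 × 10^-3 mol
n(NaOH) left over = 7.500 × 10^-3 mol (1:1 ratio)
n(NaOH) consumed by analyte = 0.04537 − 7.500 × 10^-3 = 0.03787 mol
From the 1:2 ratio, n(C9H8O4) = 1/2 × 0.03787 = 0.01893 mol
mass of C9H8O4 = 0.01893 × 180.16 = 3.411 g
% C9H8O4 = 3.411 / 4.226 × 100 = 80.72 %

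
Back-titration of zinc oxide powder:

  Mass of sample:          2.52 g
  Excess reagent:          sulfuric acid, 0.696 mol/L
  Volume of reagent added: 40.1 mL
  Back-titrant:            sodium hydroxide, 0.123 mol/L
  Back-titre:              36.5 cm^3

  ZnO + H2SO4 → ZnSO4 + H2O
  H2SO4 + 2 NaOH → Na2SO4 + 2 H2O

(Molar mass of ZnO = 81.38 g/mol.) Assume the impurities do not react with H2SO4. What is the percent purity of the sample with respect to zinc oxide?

82.9 %

n(H2SO4) added = 0.0401 × 0.696 = 0.0279 mol
n(NaOH) used in back-titration = 0.0365 × 0.123 = 4.49 × 10^-3 mol
From the 1:2 ratio, n(H2SO4) left over = 1/2 × 4.49 × 10^-3 = 2.24 × 10^-3 mol
n(H2SO4) consumed by analyte = 0.0279 − 2.24 × 10^-3 = 0.0257 mol
n(ZnO) = 0.0257 mol (1:1 ratio)
mass of ZnO = 0.0257 × 81.38 = 2.09 g
% ZnO = 2.09 / 2.52 × 100 = 82.9 %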